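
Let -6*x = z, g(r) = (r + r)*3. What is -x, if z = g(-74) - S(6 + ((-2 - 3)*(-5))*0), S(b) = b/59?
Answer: -4367/59 ≈ -74.017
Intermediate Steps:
S(b) = b/59 (S(b) = b*(1/59) = b/59)
g(r) = 6*r (g(r) = (2*r)*3 = 6*r)
z = -26202/59 (z = 6*(-74) - (6 + ((-2 - 3)*(-5))*0)/59 = -444 - (6 - 5*(-5)*0)/59 = -444 - (6 + 25*0)/59 = -444 - (6 + 0)/59 = -444 - 6/59 = -26202/59 ≈ -444.10)
x = 4367/59 (x = -⅙*(-26202/59) = 4367/59 ≈ 74.017)
-x = -1*4367/59 = -4367/59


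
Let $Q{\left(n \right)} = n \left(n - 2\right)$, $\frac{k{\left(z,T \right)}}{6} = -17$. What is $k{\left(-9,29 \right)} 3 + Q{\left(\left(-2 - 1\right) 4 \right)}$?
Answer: $-138$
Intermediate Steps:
$k{\left(z,T \right)} = -102$ ($k{\left(z,T \right)} = 6 \left(-17\right) = -102$)
$Q{\left(n \right)} = n \left(-2 + n\right)$
$k{\left(-9,29 \right)} 3 + Q{\left(\left(-2 - 1\right) 4 \right)} = \left(-102\right) 3 + \left(-2 - 1\right) 4 \left(-2 + \left(-2 - 1\right) 4\right) = -306 + \left(-3\right) 4 \left(-2 - 12\right) = -306 - 12 \left(-2 - 12\right) = -306 - -168 = -306 + 168 = -138$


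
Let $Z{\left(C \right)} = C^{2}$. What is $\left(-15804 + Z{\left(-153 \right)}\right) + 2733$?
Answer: $10338$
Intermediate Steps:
$\left(-15804 + Z{\left(-153 \right)}\right) + 2733 = \left(-15804 + \left(-153\right)^{2}\right) + 2733 = \left(-15804 + 23409\right) + 2733 = 7605 + 2733 = 10338$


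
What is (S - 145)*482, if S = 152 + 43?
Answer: 24100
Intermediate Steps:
S = 195
(S - 145)*482 = (195 - 145)*482 = 50*482 = 24100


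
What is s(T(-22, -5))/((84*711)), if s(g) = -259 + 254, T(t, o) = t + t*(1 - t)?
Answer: -5/59724 ≈ -8.3718e-5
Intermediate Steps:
s(g) = -5
s(T(-22, -5))/((84*711)) = -5/(84*711) = -5/59724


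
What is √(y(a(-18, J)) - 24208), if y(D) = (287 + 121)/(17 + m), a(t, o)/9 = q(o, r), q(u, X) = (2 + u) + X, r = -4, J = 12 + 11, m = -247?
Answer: 2*I*√80043565/115 ≈ 155.59*I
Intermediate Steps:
J = 23
q(u, X) = 2 + X + u
a(t, o) = -18 + 9*o (a(t, o) = 9*(2 - 4 + o) = 9*(-2 + o) = -18 + 9*o)
y(D) = -204/115 (y(D) = (287 + 121)/(17 - 247) = 408/(-230) = 408*(-1/230) = -204/115)
√(y(a(-18, J)) - 24208) = √(-204/115 - 24208) = √(-2784124/115) = 2*I*√80043565/115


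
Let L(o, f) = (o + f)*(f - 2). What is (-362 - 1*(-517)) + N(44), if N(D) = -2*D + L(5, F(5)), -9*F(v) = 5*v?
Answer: 4567/81 ≈ 56.383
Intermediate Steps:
F(v) = -5*v/9
L(o, f) = (-2 + f)*(f + o) (L(o, f) = (f + o)*(-2 + f) = (-2 + f)*(f + o))
N(D) = -860/81 - 2*D (N(D) = -2*D + ((-5/9*5)**2 - (-10)*5/9 - 2*5 - 5/9*5*5) = -2*D + ((-25/9)**2 - 2*(-25/9) - 10 - 25/9*5) = -2*D + (625/81 + 50/9 - 10 - 125/9) = -2*D - 860/81 = -860/81 - 2*D)
(-362 - 1*(-517)) + N(44) = (-362 - 1*(-517)) + (-860/81 - 2*44) = (-362 + 517) + (-860/81 - 88) = 155 - 7988/81 = 4567/81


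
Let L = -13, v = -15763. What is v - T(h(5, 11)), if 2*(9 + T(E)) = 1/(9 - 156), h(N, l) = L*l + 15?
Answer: -4631675/294 ≈ -15754.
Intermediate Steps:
h(N, l) = 15 - 13*l (h(N, l) = -13*l + 15 = 15 - 13*l)
T(E) = -2647/294 (T(E) = -9 + 1/(2*(9 - 156)) = -9 + (1/2)/(-147) = -9 + (1/2)*(-1/147) = -9 - 1/294 = -2647/294)
v - T(h(5, 11)) = -15763 - 1*(-2647/294) = -15763 + 2647/294 = -4631675/294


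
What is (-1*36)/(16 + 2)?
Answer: -2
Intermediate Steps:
(-1*36)/(16 + 2) = -36/18 = (1/18)*(-36) = -2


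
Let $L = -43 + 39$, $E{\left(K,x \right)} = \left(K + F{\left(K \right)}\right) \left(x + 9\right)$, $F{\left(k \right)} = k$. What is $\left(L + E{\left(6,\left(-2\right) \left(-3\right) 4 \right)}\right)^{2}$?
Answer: $153664$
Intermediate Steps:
$E{\left(K,x \right)} = 2 K \left(9 + x\right)$ ($E{\left(K,x \right)} = \left(K + K\right) \left(x + 9\right) = 2 K \left(9 + x\right)$)
$L = -4$
$\left(L + E{\left(6,\left(-2\right) \left(-3\right) 4 \right)}\right)^{2} = \left(-4 + 2 \cdot 6 \left(9 + \left(-2\right) \left(-3\right) 4\right)\right)^{2} = \left(-4 + 2 \cdot 6 \left(9 + 6 \cdot 4\right)\right)^{2} = \left(-4 + 2 \cdot 6 \left(9 + 24\right)\right)^{2} = \left(-4 + 2 \cdot 6 \cdot 33\right)^{2} = \left(-4 + 396\right)^{2} = 392^{2} = 153664$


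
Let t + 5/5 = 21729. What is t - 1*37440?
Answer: -15712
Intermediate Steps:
t = 21728 (t = -1 + 21729 = 21728)
t - 1*37440 = 21728 - 1*37440 = 21728 - 37440 = -15712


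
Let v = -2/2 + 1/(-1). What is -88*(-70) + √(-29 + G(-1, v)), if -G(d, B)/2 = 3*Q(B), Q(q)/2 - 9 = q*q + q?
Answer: 6160 + I*√161 ≈ 6160.0 + 12.689*I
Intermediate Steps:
Q(q) = 18 + 2*q + 2*q² (Q(q) = 18 + 2*(q*q + q) = 18 + 2*(q² + q) = 18 + 2*(q + q²) = 18 + (2*q + 2*q²) = 18 + 2*q + 2*q²)
v = -2 (v = -2*½ + 1*(-1) = -1 - 1 = -2)
G(d, B) = -108 - 12*B - 12*B² (G(d, B) = -6*(18 + 2*B + 2*B²) = -2*(54 + 6*B + 6*B²) = -108 - 12*B - 12*B²)
-88*(-70) + √(-29 + G(-1, v)) = -88*(-70) + √(-29 + (-108 - 12*(-2) - 12*(-2)²)) = 6160 + √(-29 + (-108 + 24 - 12*4)) = 6160 + √(-29 + (-108 + 24 - 48)) = 6160 + √(-29 - 132) = 6160 + √(-161) = 6160 + I*√161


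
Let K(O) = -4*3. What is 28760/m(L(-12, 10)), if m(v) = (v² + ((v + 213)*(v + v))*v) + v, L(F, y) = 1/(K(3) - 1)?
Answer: 3159286/269 ≈ 11745.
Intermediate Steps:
K(O) = -12
L(F, y) = -1/13 (L(F, y) = 1/(-12 - 1) = 1/(-13) = -1/13)
m(v) = v + v² + 2*v²*(213 + v) (m(v) = (v² + ((213 + v)*(2*v))*v) + v = (v² + (2*v*(213 + v))*v) + v = (v² + 2*v²*(213 + v)) + v = v + v² + 2*v²*(213 + v))
28760/m(L(-12, 10)) = 28760/((-(1 + 2*(-1/13)² + 427*(-1/13))/13)) = 28760/((-(1 + 2*(1/169) - 427/13)/13)) = 28760/((-(1 + 2/169 - 427/13)/13)) = 28760/((-1/13*(-5380/169))) = 28760/(5380/2197) = 28760*(2197/5380) = 3159286/269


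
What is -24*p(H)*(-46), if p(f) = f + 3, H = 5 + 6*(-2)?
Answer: -4416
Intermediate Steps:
H = -7 (H = 5 - 12 = -7)
p(f) = 3 + f
-24*p(H)*(-46) = -24*(3 - 7)*(-46) = -24*(-4)*(-46) = -(-96)*(-46) = -1*4416 = -4416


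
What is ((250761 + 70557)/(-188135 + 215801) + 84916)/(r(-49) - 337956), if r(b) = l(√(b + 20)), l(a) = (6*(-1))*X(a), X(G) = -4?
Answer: -130533743/519401484 ≈ -0.25132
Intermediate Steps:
l(a) = 24 (l(a) = (6*(-1))*(-4) = -6*(-4) = 24)
r(b) = 24
((250761 + 70557)/(-188135 + 215801) + 84916)/(r(-49) - 337956) = ((250761 + 70557)/(-188135 + 215801) + 84916)/(24 - 337956) = (321318/27666 + 84916)/(-337932) = (321318*(1/27666) + 84916)*(-1/337932) = (17851/1537 + 84916)*(-1/337932) = (130533743/1537)*(-1/337932) = -130533743/519401484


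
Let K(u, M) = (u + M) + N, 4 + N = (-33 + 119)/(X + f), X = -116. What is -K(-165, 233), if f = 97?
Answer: -1130/19 ≈ -59.474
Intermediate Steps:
N = -162/19 (N = -4 + (-33 + 119)/(-116 + 97) = -4 + 86/(-19) = -4 + 86*(-1/19) = -4 - 86/19 = -162/19 ≈ -8.5263)
K(u, M) = -162/19 + M + u (K(u, M) = (u + M) - 162/19 = (M + u) - 162/19 = -162/19 + M + u)
-K(-165, 233) = -(-162/19 + 233 - 165) = -1*1130/19 = -1130/19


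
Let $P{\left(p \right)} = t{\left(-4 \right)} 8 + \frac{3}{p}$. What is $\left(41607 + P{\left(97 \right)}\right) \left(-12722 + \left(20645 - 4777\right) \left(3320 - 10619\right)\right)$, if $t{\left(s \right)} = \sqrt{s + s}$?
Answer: $- \frac{467489344820028}{97} - 1853332064 i \sqrt{2} \approx -4.8195 \cdot 10^{12} - 2.621 \cdot 10^{9} i$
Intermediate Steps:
$t{\left(s \right)} = \sqrt{2} \sqrt{s}$ ($t{\left(s \right)} = \sqrt{2 s} = \sqrt{2} \sqrt{s}$)
$P{\left(p \right)} = \frac{3}{p} + 16 i \sqrt{2}$ ($P{\left(p \right)} = \sqrt{2} \sqrt{-4} \cdot 8 + \frac{3}{p} = \sqrt{2} \cdot 2 i 8 + \frac{3}{p} = 2 i \sqrt{2} \cdot 8 + \frac{3}{p} = 16 i \sqrt{2} + \frac{3}{p} = \frac{3}{p} + 16 i \sqrt{2}$)
$\left(41607 + P{\left(97 \right)}\right) \left(-12722 + \left(20645 - 4777\right) \left(3320 - 10619\right)\right) = \left(41607 + \left(\frac{3}{97} + 16 i \sqrt{2}\right)\right) \left(-12722 + \left(20645 - 4777\right) \left(3320 - 10619\right)\right) = \left(41607 + \left(3 \cdot \frac{1}{97} + 16 i \sqrt{2}\right)\right) \left(-12722 + 15868 \left(-7299\right)\right) = \left(41607 + \left(\frac{3}{97} + 16 i \sqrt{2}\right)\right) \left(-12722 - 115820532\right) = \left(\frac{4035882}{97} + 16 i \sqrt{2}\right) \left(-115833254\right) = - \frac{467489344820028}{97} - 1853332064 i \sqrt{2}$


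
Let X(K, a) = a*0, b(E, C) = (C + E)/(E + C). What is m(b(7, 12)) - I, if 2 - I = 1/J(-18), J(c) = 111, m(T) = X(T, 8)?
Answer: -221/111 ≈ -1.9910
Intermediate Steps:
b(E, C) = 1 (b(E, C) = (C + E)/(C + E) = 1)
X(K, a) = 0
m(T) = 0
I = 221/111 (I = 2 - 1/111 = 221/111 ≈ 1.9910)
m(b(7, 12)) - I = 0 - 1*221/111 = 0 - 221/111 = -221/111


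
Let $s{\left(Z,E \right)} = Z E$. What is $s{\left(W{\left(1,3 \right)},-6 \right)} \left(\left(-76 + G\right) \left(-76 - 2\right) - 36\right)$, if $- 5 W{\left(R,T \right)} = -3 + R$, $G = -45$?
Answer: $- \frac{112824}{5} \approx -22565.0$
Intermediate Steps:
$W{\left(R,T \right)} = \frac{3}{5} - \frac{R}{5}$ ($W{\left(R,T \right)} = - \frac{-3 + R}{5} = \frac{3}{5} - \frac{R}{5}$)
$s{\left(Z,E \right)} = E Z$
$s{\left(W{\left(1,3 \right)},-6 \right)} \left(\left(-76 + G\right) \left(-76 - 2\right) - 36\right) = - 6 \left(\frac{3}{5} - \frac{1}{5}\right) \left(\left(-76 - 45\right) \left(-76 - 2\right) - 36\right) = - 6 \left(\frac{3}{5} - \frac{1}{5}\right) \left(\left(-121\right) \left(-78\right) - 36\right) = \left(-6\right) \frac{2}{5} \left(9438 - 36\right) = \left(- \frac{12}{5}\right) 9402 = - \frac{112824}{5}$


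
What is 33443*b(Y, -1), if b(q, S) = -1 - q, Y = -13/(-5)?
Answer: -601974/5 ≈ -1.2039e+5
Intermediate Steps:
Y = 13/5 (Y = -13*(-⅕) = 13/5 ≈ 2.6000)
33443*b(Y, -1) = 33443*(-1 - 1*13/5) = 33443*(-1 - 13/5) = 33443*(-18/5) = -601974/5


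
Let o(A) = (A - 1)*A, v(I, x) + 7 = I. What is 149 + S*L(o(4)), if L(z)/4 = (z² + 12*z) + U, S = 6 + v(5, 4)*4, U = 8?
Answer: -2219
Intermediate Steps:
v(I, x) = -7 + I
o(A) = A*(-1 + A) (o(A) = (-1 + A)*A = A*(-1 + A))
S = -2 (S = 6 + (-7 + 5)*4 = 6 - 2*4 = 6 - 8 = -2)
L(z) = 32 + 4*z² + 48*z (L(z) = 4*((z² + 12*z) + 8) = 4*(8 + z² + 12*z) = 32 + 4*z² + 48*z)
149 + S*L(o(4)) = 149 - 2*(32 + 4*(4*(-1 + 4))² + 48*(4*(-1 + 4))) = 149 - 2*(32 + 4*(4*3)² + 48*(4*3)) = 149 - 2*(32 + 4*12² + 48*12) = 149 - 2*(32 + 4*144 + 576) = 149 - 2*(32 + 576 + 576) = 149 - 2*1184 = 149 - 2368 = -2219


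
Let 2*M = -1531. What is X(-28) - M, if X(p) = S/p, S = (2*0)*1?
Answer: 1531/2 ≈ 765.50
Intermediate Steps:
S = 0 (S = 0*1 = 0)
X(p) = 0 (X(p) = 0/p = 0)
M = -1531/2 (M = (1/2)*(-1531) = -1531/2 ≈ -765.50)
X(-28) - M = 0 - 1*(-1531/2) = 0 + 1531/2 = 1531/2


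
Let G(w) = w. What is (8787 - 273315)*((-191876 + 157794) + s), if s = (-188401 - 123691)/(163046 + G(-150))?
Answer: 91793424213612/10181 ≈ 9.0161e+9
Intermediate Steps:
s = -78023/40724 (s = (-188401 - 123691)/(163046 - 150) = -312092/162896 = -312092*1/162896 = -78023/40724 ≈ -1.9159)
(8787 - 273315)*((-191876 + 157794) + s) = (8787 - 273315)*((-191876 + 157794) - 78023/40724) = -264528*(-34082 - 78023/40724) = -264528*(-1388033391/40724) = 91793424213612/10181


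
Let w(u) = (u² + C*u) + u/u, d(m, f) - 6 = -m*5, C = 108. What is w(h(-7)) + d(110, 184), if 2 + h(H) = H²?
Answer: 6742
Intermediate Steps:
h(H) = -2 + H²
d(m, f) = 6 - 5*m (d(m, f) = 6 - m*5 = 6 - 5*m)
w(u) = 1 + u² + 108*u (w(u) = (u² + 108*u) + u/u = (u² + 108*u) + 1 = 1 + u² + 108*u)
w(h(-7)) + d(110, 184) = (1 + (-2 + (-7)²)² + 108*(-2 + (-7)²)) + (6 - 5*110) = (1 + (-2 + 49)² + 108*(-2 + 49)) + (6 - 550) = (1 + 47² + 108*47) - 544 = (1 + 2209 + 5076) - 544 = 7286 - 544 = 6742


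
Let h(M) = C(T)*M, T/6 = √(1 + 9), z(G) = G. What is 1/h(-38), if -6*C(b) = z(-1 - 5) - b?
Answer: 1/342 - √10/342 ≈ -0.0063225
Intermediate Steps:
T = 6*√10 (T = 6*√(1 + 9) = 6*√10 ≈ 18.974)
C(b) = 1 + b/6 (C(b) = -((-1 - 5) - b)/6 = -(-6 - b)/6 = 1 + b/6)
h(M) = M*(1 + √10) (h(M) = (1 + (6*√10)/6)*M = (1 + √10)*M = M*(1 + √10))
1/h(-38) = 1/(-38*(1 + √10)) = 1/(-38 - 38*√10)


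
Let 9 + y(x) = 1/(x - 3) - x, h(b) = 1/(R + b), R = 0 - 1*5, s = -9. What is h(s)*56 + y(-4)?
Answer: -64/7 ≈ -9.1429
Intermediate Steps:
R = -5 (R = 0 - 5 = -5)
h(b) = 1/(-5 + b)
y(x) = -9 + 1/(-3 + x) - x (y(x) = -9 + (1/(x - 3) - x) = -9 + (1/(-3 + x) - x) = -9 + 1/(-3 + x) - x)
h(s)*56 + y(-4) = 56/(-5 - 9) + (28 - 1*(-4)**2 - 6*(-4))/(-3 - 4) = 56/(-14) + (28 - 1*16 + 24)/(-7) = -1/14*56 - (28 - 16 + 24)/7 = -4 - 1/7*36 = -4 - 36/7 = -64/7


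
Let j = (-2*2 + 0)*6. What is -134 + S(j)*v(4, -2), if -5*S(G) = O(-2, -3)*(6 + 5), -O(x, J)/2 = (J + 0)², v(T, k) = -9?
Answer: -2452/5 ≈ -490.40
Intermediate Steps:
j = -24 (j = (-4 + 0)*6 = -4*6 = -24)
O(x, J) = -2*J² (O(x, J) = -2*(J + 0)² = -2*J²)
S(G) = 198/5 (S(G) = -(-2*(-3)²)*(6 + 5)/5 = -(-2*9)*11/5 = -(-18)*11/5 = -⅕*(-198) = 198/5)
-134 + S(j)*v(4, -2) = -134 + (198/5)*(-9) = -134 - 1782/5 = -2452/5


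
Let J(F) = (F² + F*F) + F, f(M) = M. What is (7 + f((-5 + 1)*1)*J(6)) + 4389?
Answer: 4084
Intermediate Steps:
J(F) = F + 2*F² (J(F) = (F² + F²) + F = 2*F² + F = F + 2*F²)
(7 + f((-5 + 1)*1)*J(6)) + 4389 = (7 + ((-5 + 1)*1)*(6*(1 + 2*6))) + 4389 = (7 + (-4*1)*(6*(1 + 12))) + 4389 = (7 - 24*13) + 4389 = (7 - 4*78) + 4389 = (7 - 312) + 4389 = -305 + 4389 = 4084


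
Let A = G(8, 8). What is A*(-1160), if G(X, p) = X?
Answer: -9280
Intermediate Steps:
A = 8
A*(-1160) = 8*(-1160) = -9280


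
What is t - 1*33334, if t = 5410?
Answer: -27924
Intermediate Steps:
t - 1*33334 = 5410 - 1*33334 = 5410 - 33334 = -27924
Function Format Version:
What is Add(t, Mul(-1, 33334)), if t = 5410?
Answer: -27924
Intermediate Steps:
Add(t, Mul(-1, 33334)) = Add(5410, Mul(-1, 33334)) = Add(5410, -33334) = -27924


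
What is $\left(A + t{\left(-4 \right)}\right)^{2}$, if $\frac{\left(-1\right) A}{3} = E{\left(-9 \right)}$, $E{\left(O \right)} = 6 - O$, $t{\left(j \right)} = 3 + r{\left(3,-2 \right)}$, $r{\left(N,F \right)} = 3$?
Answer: $1521$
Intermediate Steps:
$t{\left(j \right)} = 6$ ($t{\left(j \right)} = 3 + 3 = 6$)
$A = -45$ ($A = - 3 \left(6 - -9\right) = - 3 \left(6 + 9\right) = \left(-3\right) 15 = -45$)
$\left(A + t{\left(-4 \right)}\right)^{2} = \left(-45 + 6\right)^{2} = \left(-39\right)^{2} = 1521$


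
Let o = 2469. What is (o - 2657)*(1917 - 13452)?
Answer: 2168580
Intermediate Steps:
(o - 2657)*(1917 - 13452) = (2469 - 2657)*(1917 - 13452) = -188*(-11535) = 2168580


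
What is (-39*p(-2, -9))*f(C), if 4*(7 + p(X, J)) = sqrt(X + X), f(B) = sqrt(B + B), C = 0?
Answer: 0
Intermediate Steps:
f(B) = sqrt(2)*sqrt(B) (f(B) = sqrt(2*B) = sqrt(2)*sqrt(B))
p(X, J) = -7 + sqrt(2)*sqrt(X)/4 (p(X, J) = -7 + sqrt(X + X)/4 = -7 + sqrt(2*X)/4 = -7 + (sqrt(2)*sqrt(X))/4 = -7 + sqrt(2)*sqrt(X)/4)
(-39*p(-2, -9))*f(C) = (-39*(-7 + sqrt(2)*sqrt(-2)/4))*(sqrt(2)*sqrt(0)) = (-39*(-7 + sqrt(2)*(I*sqrt(2))/4))*(sqrt(2)*0) = -39*(-7 + I/2)*0 = (273 - 39*I/2)*0 = 0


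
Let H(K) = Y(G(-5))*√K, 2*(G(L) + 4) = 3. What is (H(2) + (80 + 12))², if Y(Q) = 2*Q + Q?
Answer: 17153/2 - 1380*√2 ≈ 6624.9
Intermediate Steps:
G(L) = -5/2 (G(L) = -4 + (½)*3 = -4 + 3/2 = -5/2)
Y(Q) = 3*Q
H(K) = -15*√K/2 (H(K) = (3*(-5/2))*√K = -15*√K/2)
(H(2) + (80 + 12))² = (-15*√2/2 + (80 + 12))² = (-15*√2/2 + 92)² = (92 - 15*√2/2)²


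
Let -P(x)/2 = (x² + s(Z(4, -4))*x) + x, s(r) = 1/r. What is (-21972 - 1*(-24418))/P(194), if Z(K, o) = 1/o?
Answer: -1223/37054 ≈ -0.033006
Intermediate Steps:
s(r) = 1/r
P(x) = -2*x² + 6*x (P(x) = -2*((x² + x/(1/(-4))) + x) = -2*((x² + x/(-¼)) + x) = -2*((x² - 4*x) + x) = -2*(x² - 3*x) = -2*x² + 6*x)
(-21972 - 1*(-24418))/P(194) = (-21972 - 1*(-24418))/((2*194*(3 - 1*194))) = (-21972 + 24418)/((2*194*(3 - 194))) = 2446/((2*194*(-191))) = 2446/(-74108) = 2446*(-1/74108) = -1223/37054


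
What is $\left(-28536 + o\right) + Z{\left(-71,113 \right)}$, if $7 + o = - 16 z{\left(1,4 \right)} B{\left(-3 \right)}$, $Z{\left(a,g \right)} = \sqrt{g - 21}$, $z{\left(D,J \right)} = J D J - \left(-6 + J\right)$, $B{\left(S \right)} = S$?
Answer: $-27679 + 2 \sqrt{23} \approx -27669.0$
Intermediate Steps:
$z{\left(D,J \right)} = 6 - J + D J^{2}$ ($z{\left(D,J \right)} = D J J - \left(-6 + J\right) = D J^{2} - \left(-6 + J\right) = 6 - J + D J^{2}$)
$Z{\left(a,g \right)} = \sqrt{-21 + g}$
$o = 857$ ($o = -7 + - 16 \left(6 - 4 + 1 \cdot 4^{2}\right) \left(-3\right) = -7 + - 16 \left(6 - 4 + 1 \cdot 16\right) \left(-3\right) = -7 + - 16 \left(6 - 4 + 16\right) \left(-3\right) = -7 + \left(-16\right) 18 \left(-3\right) = -7 - -864 = -7 + 864 = 857$)
$\left(-28536 + o\right) + Z{\left(-71,113 \right)} = \left(-28536 + 857\right) + \sqrt{-21 + 113} = -27679 + \sqrt{92} = -27679 + 2 \sqrt{23}$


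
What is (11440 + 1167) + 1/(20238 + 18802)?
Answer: 492177281/39040 ≈ 12607.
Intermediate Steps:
(11440 + 1167) + 1/(20238 + 18802) = 12607 + 1/39040 = 492177281/39040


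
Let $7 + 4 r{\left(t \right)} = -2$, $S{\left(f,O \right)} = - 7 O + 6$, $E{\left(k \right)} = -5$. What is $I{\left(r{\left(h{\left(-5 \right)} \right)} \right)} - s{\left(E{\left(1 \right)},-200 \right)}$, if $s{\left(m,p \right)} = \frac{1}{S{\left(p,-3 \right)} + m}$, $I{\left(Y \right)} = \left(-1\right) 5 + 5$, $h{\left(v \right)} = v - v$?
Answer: $- \frac{1}{22} \approx -0.045455$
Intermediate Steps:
$h{\left(v \right)} = 0$
$S{\left(f,O \right)} = 6 - 7 O$
$r{\left(t \right)} = - \frac{9}{4}$ ($r{\left(t \right)} = - \frac{7}{4} + \frac{1}{4} \left(-2\right) = - \frac{7}{4} - \frac{1}{2} = - \frac{9}{4}$)
$I{\left(Y \right)} = 0$ ($I{\left(Y \right)} = -5 + 5 = 0$)
$s{\left(m,p \right)} = \frac{1}{27 + m}$ ($s{\left(m,p \right)} = \frac{1}{\left(6 - -21\right) + m} = \frac{1}{\left(6 + 21\right) + m} = \frac{1}{27 + m}$)
$I{\left(r{\left(h{\left(-5 \right)} \right)} \right)} - s{\left(E{\left(1 \right)},-200 \right)} = 0 - \frac{1}{27 - 5} = 0 - \frac{1}{22} = - \frac{1}{22}$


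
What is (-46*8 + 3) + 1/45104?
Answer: -16462959/45104 ≈ -365.00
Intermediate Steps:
(-46*8 + 3) + 1/45104 = (-368 + 3) + 1/45104 = -365 + 1/45104 = -16462959/45104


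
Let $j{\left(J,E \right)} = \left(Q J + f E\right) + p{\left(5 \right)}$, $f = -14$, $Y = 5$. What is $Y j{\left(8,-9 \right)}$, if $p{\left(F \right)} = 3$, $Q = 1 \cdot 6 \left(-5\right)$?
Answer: $-555$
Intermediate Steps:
$Q = -30$ ($Q = 6 \left(-5\right) = -30$)
$j{\left(J,E \right)} = 3 - 30 J - 14 E$ ($j{\left(J,E \right)} = \left(- 30 J - 14 E\right) + 3 = 3 - 30 J - 14 E$)
$Y j{\left(8,-9 \right)} = 5 \left(3 - 240 - -126\right) = 5 \left(3 - 240 + 126\right) = 5 \left(-111\right) = -555$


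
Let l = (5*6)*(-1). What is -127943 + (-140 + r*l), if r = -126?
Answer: -124303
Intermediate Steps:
l = -30 (l = 30*(-1) = -30)
-127943 + (-140 + r*l) = -127943 + (-140 - 126*(-30)) = -127943 + (-140 + 3780) = -127943 + 3640 = -124303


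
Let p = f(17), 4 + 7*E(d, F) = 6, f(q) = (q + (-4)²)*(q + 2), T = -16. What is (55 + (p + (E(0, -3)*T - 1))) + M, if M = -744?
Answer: -473/7 ≈ -67.571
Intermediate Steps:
f(q) = (2 + q)*(16 + q) (f(q) = (q + 16)*(2 + q) = (16 + q)*(2 + q) = (2 + q)*(16 + q))
E(d, F) = 2/7 (E(d, F) = -4/7 + (⅐)*6 = -4/7 + 6/7 = 2/7)
p = 627 (p = 32 + 17² + 18*17 = 32 + 289 + 306 = 627)
(55 + (p + (E(0, -3)*T - 1))) + M = (55 + (627 + ((2/7)*(-16) - 1))) - 744 = (55 + (627 + (-32/7 - 1))) - 744 = (55 + (627 - 39/7)) - 744 = (55 + 4350/7) - 744 = 4735/7 - 744 = -473/7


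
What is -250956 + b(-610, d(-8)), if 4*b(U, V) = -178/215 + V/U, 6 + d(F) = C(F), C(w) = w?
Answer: -13165162317/52460 ≈ -2.5096e+5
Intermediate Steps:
d(F) = -6 + F
b(U, V) = -89/430 + V/(4*U) (b(U, V) = (-178/215 + V/U)/4 = -89/430 + V/(4*U))
-250956 + b(-610, d(-8)) = -250956 + (-89/430 + (¼)*(-6 - 8)/(-610)) = -250956 + (-89/430 + (¼)*(-14)*(-1/610)) = -250956 + (-89/430 + 7/1220) = -250956 - 10557/52460 = -13165162317/52460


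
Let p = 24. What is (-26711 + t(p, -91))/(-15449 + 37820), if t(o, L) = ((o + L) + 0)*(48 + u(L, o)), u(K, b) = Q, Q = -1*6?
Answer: -29525/22371 ≈ -1.3198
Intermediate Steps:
Q = -6
u(K, b) = -6
t(o, L) = 42*L + 42*o (t(o, L) = ((o + L) + 0)*(48 - 6) = ((L + o) + 0)*42 = (L + o)*42 = 42*L + 42*o)
(-26711 + t(p, -91))/(-15449 + 37820) = (-26711 + (42*(-91) + 42*24))/(-15449 + 37820) = (-26711 + (-3822 + 1008))/22371 = (-26711 - 2814)*(1/22371) = -29525*1/22371 = -29525/22371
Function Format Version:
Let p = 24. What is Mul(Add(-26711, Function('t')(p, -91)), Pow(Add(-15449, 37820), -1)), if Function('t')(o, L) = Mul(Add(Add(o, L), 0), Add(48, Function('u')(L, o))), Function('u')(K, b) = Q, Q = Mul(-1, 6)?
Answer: Rational(-29525, 22371) ≈ -1.3198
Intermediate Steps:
Q = -6
Function('u')(K, b) = -6
Function('t')(o, L) = Add(Mul(42, L), Mul(42, o)) (Function('t')(o, L) = Mul(Add(Add(o, L), 0), Add(48, -6)) = Mul(Add(Add(L, o), 0), 42) = Mul(Add(L, o), 42) = Add(Mul(42, L), Mul(42, o)))
Mul(Add(-26711, Function('t')(p, -91)), Pow(Add(-15449, 37820), -1)) = Mul(Add(-26711, Add(Mul(42, -91), Mul(42, 24))), Pow(Add(-15449, 37820), -1)) = Mul(Add(-26711, Add(-3822, 1008)), Pow(22371, -1)) = Mul(Add(-26711, -2814), Rational(1, 22371)) = Mul(-29525, Rational(1, 22371)) = Rational(-29525, 22371)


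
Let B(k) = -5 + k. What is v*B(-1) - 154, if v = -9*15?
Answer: 656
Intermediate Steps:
v = -135
v*B(-1) - 154 = -135*(-5 - 1) - 154 = -135*(-6) - 154 = 810 - 154 = 656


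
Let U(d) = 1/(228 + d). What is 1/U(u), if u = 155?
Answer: 383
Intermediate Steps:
1/U(u) = 1/(1/(228 + 155)) = 1/(1/383) = 383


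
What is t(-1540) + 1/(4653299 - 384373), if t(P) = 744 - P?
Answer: 9750226985/4268926 ≈ 2284.0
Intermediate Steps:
t(-1540) + 1/(4653299 - 384373) = (744 - 1*(-1540)) + 1/(4653299 - 384373) = (744 + 1540) + 1/4268926 = 2284 + 1/4268926 = 9750226985/4268926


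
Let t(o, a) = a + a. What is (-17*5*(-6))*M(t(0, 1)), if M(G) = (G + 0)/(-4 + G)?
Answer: -510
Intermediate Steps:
t(o, a) = 2*a
M(G) = G/(-4 + G)
(-17*5*(-6))*M(t(0, 1)) = (-17*5*(-6))*((2*1)/(-4 + 2*1)) = (-85*(-6))*(2/(-4 + 2)) = 510*(2/(-2)) = 510*(2*(-½)) = 510*(-1) = -510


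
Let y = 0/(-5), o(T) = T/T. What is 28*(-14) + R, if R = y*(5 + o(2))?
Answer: -392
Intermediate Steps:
o(T) = 1
y = 0 (y = 0*(-⅕) = 0)
R = 0 (R = 0*(5 + 1) = 0*6 = 0)
28*(-14) + R = 28*(-14) + 0 = -392 + 0 = -392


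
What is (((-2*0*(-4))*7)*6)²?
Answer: 0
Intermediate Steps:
(((-2*0*(-4))*7)*6)² = (((0*(-4))*7)*6)² = ((0*7)*6)² = (0*6)² = 0² = 0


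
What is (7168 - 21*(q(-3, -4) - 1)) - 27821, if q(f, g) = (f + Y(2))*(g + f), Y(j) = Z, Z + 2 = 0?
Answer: -21367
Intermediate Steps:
Z = -2 (Z = -2 + 0 = -2)
Y(j) = -2
q(f, g) = (-2 + f)*(f + g) (q(f, g) = (f - 2)*(g + f) = (-2 + f)*(f + g))
(7168 - 21*(q(-3, -4) - 1)) - 27821 = (7168 - 21*(((-3)**2 - 2*(-3) - 2*(-4) - 3*(-4)) - 1)) - 27821 = (7168 - 21*((9 + 6 + 8 + 12) - 1)) - 27821 = (7168 - 21*(35 - 1)) - 27821 = (7168 - 21*34) - 27821 = (7168 - 714) - 27821 = 6454 - 27821 = -21367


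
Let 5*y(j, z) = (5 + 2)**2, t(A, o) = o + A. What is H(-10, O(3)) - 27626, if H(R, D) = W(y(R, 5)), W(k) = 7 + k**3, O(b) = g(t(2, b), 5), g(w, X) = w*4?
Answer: -3334726/125 ≈ -26678.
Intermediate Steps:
t(A, o) = A + o
g(w, X) = 4*w
y(j, z) = 49/5 (y(j, z) = (5 + 2)**2/5 = (1/5)*7**2 = (1/5)*49 = 49/5)
O(b) = 8 + 4*b (O(b) = 4*(2 + b) = 8 + 4*b)
H(R, D) = 118524/125 (H(R, D) = 7 + (49/5)**3 = 7 + 117649/125 = 118524/125)
H(-10, O(3)) - 27626 = 118524/125 - 27626 = -3334726/125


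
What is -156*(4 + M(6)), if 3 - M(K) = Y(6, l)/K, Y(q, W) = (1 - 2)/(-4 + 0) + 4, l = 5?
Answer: -1963/2 ≈ -981.50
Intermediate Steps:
Y(q, W) = 17/4 (Y(q, W) = -1/(-4) + 4 = -1*(-1/4) + 4 = 1/4 + 4 = 17/4)
M(K) = 3 - 17/(4*K)
-156*(4 + M(6)) = -156*(4 + (3 - 17/4/6)) = -156*(4 + (3 - 17/4*1/6)) = -156*(4 + (3 - 17/24)) = -156*(4 + 55/24) = -156*151/24 = -1963/2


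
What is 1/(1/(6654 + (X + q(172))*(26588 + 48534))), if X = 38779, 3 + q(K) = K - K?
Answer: 2912937326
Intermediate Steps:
q(K) = -3 (q(K) = -3 + (K - K) = -3 + 0 = -3)
1/(1/(6654 + (X + q(172))*(26588 + 48534))) = 1/(1/(6654 + (38779 - 3)*(26588 + 48534))) = 1/(1/(6654 + 38776*75122)) = 1/(1/(6654 + 2912930672)) = 1/(1/2912937326) = 2912937326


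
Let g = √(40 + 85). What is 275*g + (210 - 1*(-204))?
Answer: 414 + 1375*√5 ≈ 3488.6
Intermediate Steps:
g = 5*√5 (g = √125 = 5*√5 ≈ 11.180)
275*g + (210 - 1*(-204)) = 275*(5*√5) + (210 - 1*(-204)) = 1375*√5 + (210 + 204) = 1375*√5 + 414 = 414 + 1375*√5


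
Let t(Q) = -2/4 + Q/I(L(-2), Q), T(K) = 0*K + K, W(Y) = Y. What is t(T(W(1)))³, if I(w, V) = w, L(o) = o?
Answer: -1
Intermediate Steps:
T(K) = K (T(K) = 0 + K = K)
t(Q) = -½ - Q/2 (t(Q) = -2/4 + Q/(-2) = -2*¼ + Q*(-½) = -½ - Q/2)
t(T(W(1)))³ = (-½ - ½*1)³ = (-½ - ½)³ = (-1)³ = -1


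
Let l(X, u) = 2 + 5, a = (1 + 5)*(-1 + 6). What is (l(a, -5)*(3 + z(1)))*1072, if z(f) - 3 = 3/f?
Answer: 67536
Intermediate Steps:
z(f) = 3 + 3/f
a = 30 (a = 6*5 = 30)
l(X, u) = 7
(l(a, -5)*(3 + z(1)))*1072 = (7*(3 + (3 + 3/1)))*1072 = (7*(3 + (3 + 3*1)))*1072 = (7*(3 + (3 + 3)))*1072 = (7*(3 + 6))*1072 = (7*9)*1072 = 63*1072 = 67536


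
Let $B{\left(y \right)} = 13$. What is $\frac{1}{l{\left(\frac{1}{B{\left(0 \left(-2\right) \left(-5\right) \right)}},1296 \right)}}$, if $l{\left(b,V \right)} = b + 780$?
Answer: $\frac{13}{10141} \approx 0.0012819$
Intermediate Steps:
$l{\left(b,V \right)} = 780 + b$
$\frac{1}{l{\left(\frac{1}{B{\left(0 \left(-2\right) \left(-5\right) \right)}},1296 \right)}} = \frac{1}{780 + \frac{1}{13}} = \frac{1}{\frac{10141}{13}} = \frac{13}{10141}$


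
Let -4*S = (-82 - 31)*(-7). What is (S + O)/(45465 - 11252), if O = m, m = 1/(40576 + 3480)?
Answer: -8712073/1507287928 ≈ -0.0057800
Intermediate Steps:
S = -791/4 (S = -(-82 - 31)*(-7)/4 = -(-113)*(-7)/4 = -¼*791 = -791/4 ≈ -197.75)
m = 1/44056 ≈ 2.2698e-5
O = 1/44056 ≈ 2.2698e-5
(S + O)/(45465 - 11252) = (-791/4 + 1/44056)/(45465 - 11252) = -8712073/44056/34213 = -8712073/44056*1/34213 = -8712073/1507287928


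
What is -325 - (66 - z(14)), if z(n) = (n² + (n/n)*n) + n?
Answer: -167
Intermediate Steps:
z(n) = n² + 2*n (z(n) = (n² + 1*n) + n = (n² + n) + n = (n + n²) + n = n² + 2*n)
-325 - (66 - z(14)) = -325 - (66 - 14*(2 + 14)) = -325 - (66 - 14*16) = -325 - (66 - 1*224) = -325 - (66 - 224) = -325 - 1*(-158) = -325 + 158 = -167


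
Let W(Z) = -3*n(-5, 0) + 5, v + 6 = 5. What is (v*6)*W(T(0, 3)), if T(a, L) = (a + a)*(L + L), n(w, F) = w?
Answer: -120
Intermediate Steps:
v = -1 (v = -6 + 5 = -1)
T(a, L) = 4*L*a (T(a, L) = (2*a)*(2*L) = 4*L*a)
W(Z) = 20 (W(Z) = -3*(-5) + 5 = 15 + 5 = 20)
(v*6)*W(T(0, 3)) = -1*6*20 = -6*20 = -120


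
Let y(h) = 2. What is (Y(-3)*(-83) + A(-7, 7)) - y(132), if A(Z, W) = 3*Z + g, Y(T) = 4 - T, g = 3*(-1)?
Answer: -607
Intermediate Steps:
g = -3
A(Z, W) = -3 + 3*Z (A(Z, W) = 3*Z - 3 = -3 + 3*Z)
(Y(-3)*(-83) + A(-7, 7)) - y(132) = ((4 - 1*(-3))*(-83) + (-3 + 3*(-7))) - 1*2 = ((4 + 3)*(-83) + (-3 - 21)) - 2 = (7*(-83) - 24) - 2 = (-581 - 24) - 2 = -605 - 2 = -607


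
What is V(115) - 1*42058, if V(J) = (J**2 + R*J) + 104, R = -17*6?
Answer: -40459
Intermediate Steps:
R = -102
V(J) = 104 + J**2 - 102*J (V(J) = (J**2 - 102*J) + 104 = 104 + J**2 - 102*J)
V(115) - 1*42058 = (104 + 115**2 - 102*115) - 1*42058 = (104 + 13225 - 11730) - 42058 = 1599 - 42058 = -40459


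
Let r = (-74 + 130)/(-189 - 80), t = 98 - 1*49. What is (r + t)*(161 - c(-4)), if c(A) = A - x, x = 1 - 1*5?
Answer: 2113125/269 ≈ 7855.5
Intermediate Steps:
x = -4 (x = 1 - 5 = -4)
c(A) = 4 + A (c(A) = A - 1*(-4) = A + 4 = 4 + A)
t = 49 (t = 98 - 49 = 49)
r = -56/269 (r = 56/(-269) = 56*(-1/269) = -56/269 ≈ -0.20818)
(r + t)*(161 - c(-4)) = (-56/269 + 49)*(161 - (4 - 4)) = 13125*(161 - 1*0)/269 = 13125*(161 + 0)/269 = (13125/269)*161 = 2113125/269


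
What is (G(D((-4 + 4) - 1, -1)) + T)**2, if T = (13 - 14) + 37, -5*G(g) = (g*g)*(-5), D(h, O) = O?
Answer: 1369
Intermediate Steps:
G(g) = g**2 (G(g) = -g*g*(-5)/5 = -g**2*(-5)/5 = -(-1)*g**2 = g**2)
T = 36 (T = -1 + 37 = 36)
(G(D((-4 + 4) - 1, -1)) + T)**2 = ((-1)**2 + 36)**2 = (1 + 36)**2 = 37**2 = 1369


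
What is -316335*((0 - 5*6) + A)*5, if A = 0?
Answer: 47450250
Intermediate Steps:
-316335*((0 - 5*6) + A)*5 = -316335*((0 - 5*6) + 0)*5 = -316335*((0 - 30) + 0)*5 = -316335*(-30 + 0)*5 = -(-9490050)*5 = -316335*(-150) = 47450250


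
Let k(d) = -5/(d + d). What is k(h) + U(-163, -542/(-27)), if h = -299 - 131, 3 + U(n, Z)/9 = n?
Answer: -256967/172 ≈ -1494.0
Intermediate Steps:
U(n, Z) = -27 + 9*n
h = -430
k(d) = -5/(2*d) (k(d) = -5*1/(2*d) = -5/(2*d))
k(h) + U(-163, -542/(-27)) = -5/2/(-430) + (-27 + 9*(-163)) = -5/2*(-1/430) + (-27 - 1467) = 1/172 - 1494 = -256967/172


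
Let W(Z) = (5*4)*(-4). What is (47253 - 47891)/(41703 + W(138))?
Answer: -638/41623 ≈ -0.015328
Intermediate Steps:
W(Z) = -80 (W(Z) = 20*(-4) = -80)
(47253 - 47891)/(41703 + W(138)) = (47253 - 47891)/(41703 - 80) = -638/41623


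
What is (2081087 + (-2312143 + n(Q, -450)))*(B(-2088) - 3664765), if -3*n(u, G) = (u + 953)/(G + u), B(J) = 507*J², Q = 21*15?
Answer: -206497449225050516/405 ≈ -5.0987e+14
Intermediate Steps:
Q = 315
n(u, G) = -(953 + u)/(3*(G + u)) (n(u, G) = -(u + 953)/(3*(G + u)) = -(953 + u)/(3*(G + u)))
(2081087 + (-2312143 + n(Q, -450)))*(B(-2088) - 3664765) = (2081087 + (-2312143 + (-953 - 1*315)/(3*(-450 + 315))))*(507*(-2088)² - 3664765) = (2081087 + (-2312143 + (⅓)*(-953 - 315)/(-135)))*(507*4359744 - 3664765) = (2081087 + (-2312143 + (⅓)*(-1/135)*(-1268)))*(2210390208 - 3664765) = (2081087 + (-2312143 + 1268/405))*2206725443 = (2081087 - 936416647/405)*2206725443 = -93576412/405*2206725443 = -206497449225050516/405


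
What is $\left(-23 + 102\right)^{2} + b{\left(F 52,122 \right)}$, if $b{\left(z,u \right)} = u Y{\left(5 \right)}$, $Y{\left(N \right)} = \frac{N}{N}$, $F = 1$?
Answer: $6363$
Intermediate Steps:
$Y{\left(N \right)} = 1$
$b{\left(z,u \right)} = u$ ($b{\left(z,u \right)} = u 1 = u$)
$\left(-23 + 102\right)^{2} + b{\left(F 52,122 \right)} = \left(-23 + 102\right)^{2} + 122 = 79^{2} + 122 = 6241 + 122 = 6363$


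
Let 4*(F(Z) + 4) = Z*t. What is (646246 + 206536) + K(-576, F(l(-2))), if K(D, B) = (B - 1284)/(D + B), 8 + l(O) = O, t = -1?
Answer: 328321927/385 ≈ 8.5278e+5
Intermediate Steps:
l(O) = -8 + O
F(Z) = -4 - Z/4 (F(Z) = -4 + (Z*(-1))/4 = -4 + (-Z)/4 = -4 - Z/4)
K(D, B) = (-1284 + B)/(B + D)
(646246 + 206536) + K(-576, F(l(-2))) = (646246 + 206536) + (-1284 + (-4 - (-8 - 2)/4))/((-4 - (-8 - 2)/4) - 576) = 852782 + (-1284 + (-4 - 1/4*(-10)))/((-4 - 1/4*(-10)) - 576) = 852782 + (-1284 + (-4 + 5/2))/((-4 + 5/2) - 576) = 852782 + (-1284 - 3/2)/(-3/2 - 576) = 852782 - 2571/2/(-1155/2) = 852782 - 2/1155*(-2571/2) = 852782 + 857/385 = 328321927/385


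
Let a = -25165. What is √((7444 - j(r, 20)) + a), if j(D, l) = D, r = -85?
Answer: 2*I*√4409 ≈ 132.8*I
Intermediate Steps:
√((7444 - j(r, 20)) + a) = √((7444 - 1*(-85)) - 25165) = √((7444 + 85) - 25165) = √(7529 - 25165) = √(-17636) = 2*I*√4409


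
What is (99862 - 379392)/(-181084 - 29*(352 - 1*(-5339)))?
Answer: 279530/346123 ≈ 0.80760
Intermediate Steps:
(99862 - 379392)/(-181084 - 29*(352 - 1*(-5339))) = -279530/(-181084 - 29*(352 + 5339)) = -279530/(-181084 - 29*5691) = -279530/(-181084 - 165039) = -279530/(-346123) = -279530*(-1/346123) = 279530/346123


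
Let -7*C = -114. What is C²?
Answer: 12996/49 ≈ 265.22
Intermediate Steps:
C = 114/7 (C = -⅐*(-114) = 114/7 ≈ 16.286)
C² = (114/7)² = 12996/49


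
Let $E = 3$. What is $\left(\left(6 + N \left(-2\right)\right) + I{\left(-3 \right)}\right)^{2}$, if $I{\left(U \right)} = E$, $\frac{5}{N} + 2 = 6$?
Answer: $\frac{169}{4} \approx 42.25$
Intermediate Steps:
$N = \frac{5}{4}$ ($N = \frac{5}{-2 + 6} = \frac{5}{4} \approx 1.25$)
$I{\left(U \right)} = 3$
$\left(\left(6 + N \left(-2\right)\right) + I{\left(-3 \right)}\right)^{2} = \left(\left(6 + \frac{5}{4} \left(-2\right)\right) + 3\right)^{2} = \left(\left(6 - \frac{5}{2}\right) + 3\right)^{2} = \left(\frac{7}{2} + 3\right)^{2} = \left(\frac{13}{2}\right)^{2} = \frac{169}{4}$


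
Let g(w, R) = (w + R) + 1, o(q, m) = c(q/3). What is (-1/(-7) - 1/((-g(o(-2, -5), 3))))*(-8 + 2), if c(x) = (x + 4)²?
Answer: -597/476 ≈ -1.2542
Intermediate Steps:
c(x) = (4 + x)²
o(q, m) = (4 + q/3)²
g(w, R) = 1 + R + w (g(w, R) = (R + w) + 1 = 1 + R + w)
(-1/(-7) - 1/((-g(o(-2, -5), 3))))*(-8 + 2) = (-1/(-7) - 1/((-(1 + 3 + (12 - 2)²/9))))*(-8 + 2) = (-1*(-⅐) - 1/((-(1 + 3 + (⅑)*10²))))*(-6) = (⅐ - 1/((-(1 + 3 + (⅑)*100))))*(-6) = (⅐ - 1/((-(1 + 3 + 100/9))))*(-6) = (⅐ - 1/((-1*136/9)))*(-6) = (⅐ - 1/(-136/9))*(-6) = (⅐ - 1*(-9/136))*(-6) = (⅐ + 9/136)*(-6) = (199/952)*(-6) = -597/476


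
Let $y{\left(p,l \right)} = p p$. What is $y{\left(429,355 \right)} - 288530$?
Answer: $-104489$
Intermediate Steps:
$y{\left(p,l \right)} = p^{2}$
$y{\left(429,355 \right)} - 288530 = 429^{2} - 288530 = 184041 - 288530 = -104489$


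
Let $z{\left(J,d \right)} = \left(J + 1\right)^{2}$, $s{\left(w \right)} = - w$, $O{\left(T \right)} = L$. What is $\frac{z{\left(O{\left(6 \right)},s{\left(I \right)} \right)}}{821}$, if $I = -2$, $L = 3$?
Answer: $\frac{16}{821} \approx 0.019488$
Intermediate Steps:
$O{\left(T \right)} = 3$
$z{\left(J,d \right)} = \left(1 + J\right)^{2}$
$\frac{z{\left(O{\left(6 \right)},s{\left(I \right)} \right)}}{821} = \frac{\left(1 + 3\right)^{2}}{821} = 4^{2} \cdot \frac{1}{821} = 16 \cdot \frac{1}{821} = \frac{16}{821}$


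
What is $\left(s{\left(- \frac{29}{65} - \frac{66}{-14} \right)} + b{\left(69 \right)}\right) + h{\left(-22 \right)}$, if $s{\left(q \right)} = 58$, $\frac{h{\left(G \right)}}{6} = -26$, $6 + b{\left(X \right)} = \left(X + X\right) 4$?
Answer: $448$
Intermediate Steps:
$b{\left(X \right)} = -6 + 8 X$ ($b{\left(X \right)} = -6 + \left(X + X\right) 4 = -6 + 2 X 4 = -6 + 8 X$)
$h{\left(G \right)} = -156$ ($h{\left(G \right)} = 6 \left(-26\right) = -156$)
$\left(s{\left(- \frac{29}{65} - \frac{66}{-14} \right)} + b{\left(69 \right)}\right) + h{\left(-22 \right)} = \left(58 + \left(-6 + 8 \cdot 69\right)\right) - 156 = \left(58 + \left(-6 + 552\right)\right) - 156 = \left(58 + 546\right) - 156 = 604 - 156 = 448$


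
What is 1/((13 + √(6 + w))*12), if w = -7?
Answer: 13/2040 - I/2040 ≈ 0.0063725 - 0.0004902*I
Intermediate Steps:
1/((13 + √(6 + w))*12) = 1/((13 + √(6 - 7))*12) = 1/((13 + √(-1))*12) = 1/((13 + I)*12) = 1/(156 + 12*I) = (156 - 12*I)/24480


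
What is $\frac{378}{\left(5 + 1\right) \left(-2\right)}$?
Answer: $- \frac{63}{2} \approx -31.5$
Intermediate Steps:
$\frac{378}{\left(5 + 1\right) \left(-2\right)} = \frac{378}{6 \left(-2\right)} = \frac{378}{-12} = 378 \left(- \frac{1}{12}\right) = - \frac{63}{2}$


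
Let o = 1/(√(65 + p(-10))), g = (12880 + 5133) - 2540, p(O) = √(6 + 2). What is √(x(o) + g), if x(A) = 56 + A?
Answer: √(1 + 15529*√(65 + 2*√2))/(65 + 2*√2)^(¼) ≈ 124.62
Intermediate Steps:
p(O) = 2*√2 (p(O) = √8 = 2*√2)
g = 15473 (g = 18013 - 2540 = 15473)
o = (65 + 2*√2)^(-½) (o = 1/(√(65 + 2*√2)) = (65 + 2*√2)^(-½) ≈ 0.12142)
√(x(o) + g) = √((56 + (65 + 2*√2)^(-½)) + 15473) = √(15529 + (65 + 2*√2)^(-½))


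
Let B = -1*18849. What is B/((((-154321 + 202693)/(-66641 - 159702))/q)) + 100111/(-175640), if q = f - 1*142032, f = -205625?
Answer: -21709436101803559471/708004840 ≈ -3.0663e+10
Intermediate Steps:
B = -18849
q = -347657 (q = -205625 - 1*142032 = -205625 - 142032 = -347657)
B/((((-154321 + 202693)/(-66641 - 159702))/q)) + 100111/(-175640) = -18849*(-347657*(-66641 - 159702)/(-154321 + 202693)) + 100111/(-175640) = -18849/((48372/(-226343))*(-1/347657)) + 100111*(-1/175640) = -18849/((48372*(-1/226343))*(-1/347657)) - 100111/175640 = -18849/((-48372/226343*(-1/347657))) - 100111/175640 = -18849/48372/78689728351 - 100111/175640 = -18849*78689728351/48372 - 100111/175640 = -494407563229333/16124 - 100111/175640 = -21709436101803559471/708004840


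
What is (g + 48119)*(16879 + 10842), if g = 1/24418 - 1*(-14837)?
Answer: 42614373621089/24418 ≈ 1.7452e+9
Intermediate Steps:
g = 362289867/24418 (g = 1/24418 + 14837 = 362289867/24418 ≈ 14837.)
(g + 48119)*(16879 + 10842) = (362289867/24418 + 48119)*(16879 + 10842) = (1537259609/24418)*27721 = 42614373621089/24418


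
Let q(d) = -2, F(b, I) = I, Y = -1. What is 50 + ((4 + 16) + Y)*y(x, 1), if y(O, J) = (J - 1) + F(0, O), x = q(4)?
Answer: 12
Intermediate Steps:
x = -2
y(O, J) = -1 + J + O (y(O, J) = (J - 1) + O = (-1 + J) + O = -1 + J + O)
50 + ((4 + 16) + Y)*y(x, 1) = 50 + ((4 + 16) - 1)*(-1 + 1 - 2) = 50 + (20 - 1)*(-2) = 50 + 19*(-2) = 50 - 38 = 12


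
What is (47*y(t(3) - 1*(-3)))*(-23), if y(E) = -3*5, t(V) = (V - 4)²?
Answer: 16215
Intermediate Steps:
t(V) = (-4 + V)²
y(E) = -15
(47*y(t(3) - 1*(-3)))*(-23) = (47*(-15))*(-23) = -705*(-23) = 16215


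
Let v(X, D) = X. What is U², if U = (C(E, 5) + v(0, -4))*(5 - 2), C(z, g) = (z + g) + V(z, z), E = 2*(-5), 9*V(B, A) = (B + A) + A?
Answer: 625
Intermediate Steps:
V(B, A) = B/9 + 2*A/9 (V(B, A) = ((B + A) + A)/9 = ((A + B) + A)/9 = (B + 2*A)/9 = B/9 + 2*A/9)
E = -10
C(z, g) = g + 4*z/3 (C(z, g) = (z + g) + (z/9 + 2*z/9) = (g + z) + z/3 = g + 4*z/3)
U = -25 (U = ((5 + (4/3)*(-10)) + 0)*(5 - 2) = ((5 - 40/3) + 0)*3 = (-25/3 + 0)*3 = -25/3*3 = -25)
U² = (-25)² = 625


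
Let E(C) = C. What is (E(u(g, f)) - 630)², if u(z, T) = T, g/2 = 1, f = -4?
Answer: 401956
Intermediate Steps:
g = 2 (g = 2*1 = 2)
(E(u(g, f)) - 630)² = (-4 - 630)² = (-634)² = 401956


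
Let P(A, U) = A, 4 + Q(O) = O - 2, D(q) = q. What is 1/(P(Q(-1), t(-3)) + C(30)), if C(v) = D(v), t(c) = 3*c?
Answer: 1/23 ≈ 0.043478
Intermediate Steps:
C(v) = v
Q(O) = -6 + O (Q(O) = -4 + (O - 2) = -4 + (-2 + O) = -6 + O)
1/(P(Q(-1), t(-3)) + C(30)) = 1/((-6 - 1) + 30) = 1/(-7 + 30) = 1/23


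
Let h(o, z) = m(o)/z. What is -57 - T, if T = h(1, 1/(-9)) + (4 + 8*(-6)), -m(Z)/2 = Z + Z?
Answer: -49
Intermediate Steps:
m(Z) = -4*Z (m(Z) = -2*(Z + Z) = -4*Z)
h(o, z) = -4*o/z (h(o, z) = (-4*o)/z = -4*o/z)
T = -8 (T = -4*1/1/(-9) + (4 + 8*(-6)) = -4*1/(-⅑) + (4 - 48) = -4*1*(-9) - 44 = 36 - 44 = -8)
-57 - T = -57 - 1*(-8) = -57 + 8 = -49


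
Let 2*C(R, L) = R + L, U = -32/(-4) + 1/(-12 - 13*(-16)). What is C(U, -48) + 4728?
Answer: 3766401/800 ≈ 4708.0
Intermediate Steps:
U = 3201/400 (U = -32*(-¼) - 1/16/(-25) = 8 - 1/25*(-1/16) = 8 + 1/400 = 3201/400 ≈ 8.0025)
C(R, L) = L/2 + R/2 (C(R, L) = (R + L)/2 = (L + R)/2 = L/2 + R/2)
C(U, -48) + 4728 = ((½)*(-48) + (½)*(3201/400)) + 4728 = (-24 + 3201/800) + 4728 = -15999/800 + 4728 = 3766401/800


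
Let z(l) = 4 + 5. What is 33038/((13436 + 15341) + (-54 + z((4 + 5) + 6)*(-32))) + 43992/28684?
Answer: 549643628/203907385 ≈ 2.6956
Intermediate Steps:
z(l) = 9
33038/((13436 + 15341) + (-54 + z((4 + 5) + 6)*(-32))) + 43992/28684 = 33038/((13436 + 15341) + (-54 + 9*(-32))) + 43992/28684 = 33038/(28777 + (-54 - 288)) + 43992*(1/28684) = 33038/(28777 - 342) + 10998/7171 = 33038/28435 + 10998/7171 = 549643628/203907385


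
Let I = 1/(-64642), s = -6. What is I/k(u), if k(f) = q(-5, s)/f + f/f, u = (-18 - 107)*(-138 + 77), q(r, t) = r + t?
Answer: -7625/492184188 ≈ -1.5492e-5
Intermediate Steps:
u = 7625 (u = -125*(-61) = 7625)
k(f) = 1 - 11/f (k(f) = (-5 - 6)/f + f/f = -11/f + 1 = 1 - 11/f)
I = -1/64642 ≈ -1.5470e-5
I/k(u) = -7625/(-11 + 7625)/64642 = -1/(64642*((1/7625)*7614)) = -1/(64642*7614/7625) = -1/64642*7625/7614 = -7625/492184188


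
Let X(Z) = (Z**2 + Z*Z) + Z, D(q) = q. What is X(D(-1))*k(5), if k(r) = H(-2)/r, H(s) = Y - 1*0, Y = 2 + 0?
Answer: 2/5 ≈ 0.40000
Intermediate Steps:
Y = 2
H(s) = 2 (H(s) = 2 - 1*0 = 2 + 0 = 2)
k(r) = 2/r
X(Z) = Z + 2*Z**2 (X(Z) = (Z**2 + Z**2) + Z = 2*Z**2 + Z = Z + 2*Z**2)
X(D(-1))*k(5) = (-(1 + 2*(-1)))*(2/5) = (-(1 - 2))*(2*(1/5)) = -1*(-1)*(2/5) = 1*(2/5) = 2/5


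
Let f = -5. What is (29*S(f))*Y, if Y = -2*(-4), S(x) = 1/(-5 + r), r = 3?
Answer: -116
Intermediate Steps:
S(x) = -1/2 (S(x) = 1/(-5 + 3) = 1/(-2) = -1/2)
Y = 8
(29*S(f))*Y = (29*(-1/2))*8 = -29/2*8 = -116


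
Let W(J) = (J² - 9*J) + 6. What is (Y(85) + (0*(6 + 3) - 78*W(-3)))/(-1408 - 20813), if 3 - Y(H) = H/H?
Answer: 3274/22221 ≈ 0.14734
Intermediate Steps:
Y(H) = 2 (Y(H) = 3 - H/H = 3 - 1*1 = 3 - 1 = 2)
W(J) = 6 + J² - 9*J
(Y(85) + (0*(6 + 3) - 78*W(-3)))/(-1408 - 20813) = (2 + (0*(6 + 3) - 78*(6 + (-3)² - 9*(-3))))/(-1408 - 20813) = (2 + (0*9 - 78*(6 + 9 + 27)))/(-22221) = (2 + (0 - 78*42))*(-1/22221) = (2 + (0 - 3276))*(-1/22221) = (2 - 3276)*(-1/22221) = -3274*(-1/22221) = 3274/22221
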